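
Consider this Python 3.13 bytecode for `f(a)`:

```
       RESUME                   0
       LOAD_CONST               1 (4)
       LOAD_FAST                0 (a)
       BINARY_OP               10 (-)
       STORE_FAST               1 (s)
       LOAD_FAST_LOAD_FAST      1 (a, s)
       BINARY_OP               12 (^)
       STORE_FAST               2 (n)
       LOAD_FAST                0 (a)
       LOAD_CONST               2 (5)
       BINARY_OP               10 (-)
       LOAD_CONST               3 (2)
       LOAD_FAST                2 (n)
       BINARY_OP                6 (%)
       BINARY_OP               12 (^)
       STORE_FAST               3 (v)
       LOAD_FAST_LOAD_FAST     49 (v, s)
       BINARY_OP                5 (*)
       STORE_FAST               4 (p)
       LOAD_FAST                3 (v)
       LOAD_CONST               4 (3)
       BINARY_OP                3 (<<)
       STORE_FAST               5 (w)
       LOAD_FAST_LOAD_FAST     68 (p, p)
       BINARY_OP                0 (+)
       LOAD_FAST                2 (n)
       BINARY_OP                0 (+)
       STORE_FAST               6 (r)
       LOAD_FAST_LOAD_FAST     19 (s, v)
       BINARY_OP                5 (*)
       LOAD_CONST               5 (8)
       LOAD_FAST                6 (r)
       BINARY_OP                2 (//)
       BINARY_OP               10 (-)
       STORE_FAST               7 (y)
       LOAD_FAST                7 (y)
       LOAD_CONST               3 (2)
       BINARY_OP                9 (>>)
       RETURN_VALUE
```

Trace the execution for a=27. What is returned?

172

LOAD_CONST → push 4. Stack: [4]
LOAD_FAST a → push 27. Stack: [4, 27]
BINARY_OP - → 4 - 27 = -23. Stack: [-23]
STORE_FAST s → s=-23. Stack: []
LOAD_FAST_LOAD_FAST a,s → push 27,-23. Stack: [27, -23]
BINARY_OP ^ → 27 ^ -23 = -14. Stack: [-14]
STORE_FAST n → n=-14. Stack: []
LOAD_FAST a → push 27. Stack: [27]
LOAD_CONST → push 5. Stack: [27, 5]
BINARY_OP - → 27 - 5 = 22. Stack: [22]
LOAD_CONST → push 2. Stack: [22, 2]
LOAD_FAST n → push -14. Stack: [22, 2, -14]
BINARY_OP % → 2 % -14 = -12. Stack: [22, -12]
BINARY_OP ^ → 22 ^ -12 = -30. Stack: [-30]
STORE_FAST v → v=-30. Stack: []
LOAD_FAST_LOAD_FAST v,s → push -30,-23. Stack: [-30, -23]
BINARY_OP * → -30 * -23 = 690. Stack: [690]
STORE_FAST p → p=690. Stack: []
LOAD_FAST v → push -30. Stack: [-30]
LOAD_CONST → push 3. Stack: [-30, 3]
BINARY_OP << → -30 << 3 = -240. Stack: [-240]
STORE_FAST w → w=-240. Stack: []
LOAD_FAST_LOAD_FAST p,p → push 690,690. Stack: [690, 690]
BINARY_OP + → 690 + 690 = 1380. Stack: [1380]
LOAD_FAST n → push -14. Stack: [1380, -14]
BINARY_OP + → 1380 + -14 = 1366. Stack: [1366]
STORE_FAST r → r=1366. Stack: []
LOAD_FAST_LOAD_FAST s,v → push -23,-30. Stack: [-23, -30]
BINARY_OP * → -23 * -30 = 690. Stack: [690]
LOAD_CONST → push 8. Stack: [690, 8]
LOAD_FAST r → push 1366. Stack: [690, 8, 1366]
BINARY_OP // → 8 // 1366 = 0. Stack: [690, 0]
BINARY_OP - → 690 - 0 = 690. Stack: [690]
STORE_FAST y → y=690. Stack: []
LOAD_FAST y → push 690. Stack: [690]
LOAD_CONST → push 2. Stack: [690, 2]
BINARY_OP >> → 690 >> 2 = 172. Stack: [172]
RETURN_VALUE → return 172.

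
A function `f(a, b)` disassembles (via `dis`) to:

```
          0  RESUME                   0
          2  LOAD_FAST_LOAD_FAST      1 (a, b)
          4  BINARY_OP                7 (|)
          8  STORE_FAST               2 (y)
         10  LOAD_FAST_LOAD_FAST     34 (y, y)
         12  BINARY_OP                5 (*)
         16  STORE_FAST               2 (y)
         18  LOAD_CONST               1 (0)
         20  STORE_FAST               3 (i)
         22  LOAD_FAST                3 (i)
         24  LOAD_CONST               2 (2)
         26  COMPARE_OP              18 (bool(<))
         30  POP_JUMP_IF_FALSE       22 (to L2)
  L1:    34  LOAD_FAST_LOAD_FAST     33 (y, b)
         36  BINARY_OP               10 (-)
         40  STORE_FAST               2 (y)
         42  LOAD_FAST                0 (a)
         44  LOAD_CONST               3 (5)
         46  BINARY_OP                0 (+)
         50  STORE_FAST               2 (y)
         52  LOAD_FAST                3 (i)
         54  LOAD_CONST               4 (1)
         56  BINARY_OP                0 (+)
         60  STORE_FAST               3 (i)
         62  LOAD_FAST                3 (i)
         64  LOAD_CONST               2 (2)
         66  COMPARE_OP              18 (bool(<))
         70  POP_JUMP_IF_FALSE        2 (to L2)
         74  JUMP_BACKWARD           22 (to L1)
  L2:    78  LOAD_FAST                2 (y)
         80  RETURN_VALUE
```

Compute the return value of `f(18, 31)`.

23

LOAD_FAST_LOAD_FAST a,b → push 18,31. Stack: [18, 31]
BINARY_OP | → 18 | 31 = 31. Stack: [31]
STORE_FAST y → y=31. Stack: []
LOAD_FAST_LOAD_FAST y,y → push 31,31. Stack: [31, 31]
BINARY_OP * → 31 * 31 = 961. Stack: [961]
STORE_FAST y → y=961. Stack: []
LOAD_CONST → push 0. Stack: [0]
STORE_FAST i → i=0. Stack: []
LOAD_FAST i → push 0. Stack: [0]
LOAD_CONST → push 2. Stack: [0, 2]
COMPARE_OP bool(<) → 0 vs 2 = True. Stack: [True]
POP_JUMP_IF_FALSE → pop True; no jump. Stack: []
LOAD_FAST_LOAD_FAST y,b → push 961,31. Stack: [961, 31]
BINARY_OP - → 961 - 31 = 930. Stack: [930]
STORE_FAST y → y=930. Stack: []
LOAD_FAST a → push 18. Stack: [18]
LOAD_CONST → push 5. Stack: [18, 5]
BINARY_OP + → 18 + 5 = 23. Stack: [23]
STORE_FAST y → y=23. Stack: []
LOAD_FAST i → push 0. Stack: [0]
LOAD_CONST → push 1. Stack: [0, 1]
BINARY_OP + → 0 + 1 = 1. Stack: [1]
STORE_FAST i → i=1. Stack: []
LOAD_FAST i → push 1. Stack: [1]
LOAD_CONST → push 2. Stack: [1, 2]
COMPARE_OP bool(<) → 1 vs 2 = True. Stack: [True]
POP_JUMP_IF_FALSE → pop True; no jump. Stack: []
LOAD_FAST_LOAD_FAST y,b → push 23,31. Stack: [23, 31]
BINARY_OP - → 23 - 31 = -8. Stack: [-8]
STORE_FAST y → y=-8. Stack: []
LOAD_FAST a → push 18. Stack: [18]
LOAD_CONST → push 5. Stack: [18, 5]
BINARY_OP + → 18 + 5 = 23. Stack: [23]
STORE_FAST y → y=23. Stack: []
LOAD_FAST i → push 1. Stack: [1]
LOAD_CONST → push 1. Stack: [1, 1]
BINARY_OP + → 1 + 1 = 2. Stack: [2]
STORE_FAST i → i=2. Stack: []
LOAD_FAST i → push 2. Stack: [2]
LOAD_CONST → push 2. Stack: [2, 2]
COMPARE_OP bool(<) → 2 vs 2 = False. Stack: [False]
POP_JUMP_IF_FALSE → pop False; jump. Stack: []
LOAD_FAST y → push 23. Stack: [23]
RETURN_VALUE → return 23.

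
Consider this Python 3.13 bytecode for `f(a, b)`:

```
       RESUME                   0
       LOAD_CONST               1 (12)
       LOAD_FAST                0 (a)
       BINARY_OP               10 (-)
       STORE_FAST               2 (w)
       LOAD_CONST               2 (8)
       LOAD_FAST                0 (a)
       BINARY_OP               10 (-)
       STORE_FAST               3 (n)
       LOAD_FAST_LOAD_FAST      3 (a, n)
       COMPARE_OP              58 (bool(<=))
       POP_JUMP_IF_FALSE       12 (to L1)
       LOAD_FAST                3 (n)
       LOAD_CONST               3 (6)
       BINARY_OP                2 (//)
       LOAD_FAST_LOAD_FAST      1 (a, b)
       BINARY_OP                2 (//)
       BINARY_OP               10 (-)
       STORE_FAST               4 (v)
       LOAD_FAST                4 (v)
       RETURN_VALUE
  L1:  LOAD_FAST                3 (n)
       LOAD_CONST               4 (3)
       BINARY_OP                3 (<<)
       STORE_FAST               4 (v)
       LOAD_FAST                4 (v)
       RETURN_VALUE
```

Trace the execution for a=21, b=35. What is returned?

LOAD_CONST → push 12. Stack: [12]
LOAD_FAST a → push 21. Stack: [12, 21]
BINARY_OP - → 12 - 21 = -9. Stack: [-9]
STORE_FAST w → w=-9. Stack: []
LOAD_CONST → push 8. Stack: [8]
LOAD_FAST a → push 21. Stack: [8, 21]
BINARY_OP - → 8 - 21 = -13. Stack: [-13]
STORE_FAST n → n=-13. Stack: []
LOAD_FAST_LOAD_FAST a,n → push 21,-13. Stack: [21, -13]
COMPARE_OP bool(<=) → 21 vs -13 = False. Stack: [False]
POP_JUMP_IF_FALSE → pop False; jump. Stack: []
LOAD_FAST n → push -13. Stack: [-13]
LOAD_CONST → push 3. Stack: [-13, 3]
BINARY_OP << → -13 << 3 = -104. Stack: [-104]
STORE_FAST v → v=-104. Stack: []
LOAD_FAST v → push -104. Stack: [-104]
RETURN_VALUE → return -104.

-104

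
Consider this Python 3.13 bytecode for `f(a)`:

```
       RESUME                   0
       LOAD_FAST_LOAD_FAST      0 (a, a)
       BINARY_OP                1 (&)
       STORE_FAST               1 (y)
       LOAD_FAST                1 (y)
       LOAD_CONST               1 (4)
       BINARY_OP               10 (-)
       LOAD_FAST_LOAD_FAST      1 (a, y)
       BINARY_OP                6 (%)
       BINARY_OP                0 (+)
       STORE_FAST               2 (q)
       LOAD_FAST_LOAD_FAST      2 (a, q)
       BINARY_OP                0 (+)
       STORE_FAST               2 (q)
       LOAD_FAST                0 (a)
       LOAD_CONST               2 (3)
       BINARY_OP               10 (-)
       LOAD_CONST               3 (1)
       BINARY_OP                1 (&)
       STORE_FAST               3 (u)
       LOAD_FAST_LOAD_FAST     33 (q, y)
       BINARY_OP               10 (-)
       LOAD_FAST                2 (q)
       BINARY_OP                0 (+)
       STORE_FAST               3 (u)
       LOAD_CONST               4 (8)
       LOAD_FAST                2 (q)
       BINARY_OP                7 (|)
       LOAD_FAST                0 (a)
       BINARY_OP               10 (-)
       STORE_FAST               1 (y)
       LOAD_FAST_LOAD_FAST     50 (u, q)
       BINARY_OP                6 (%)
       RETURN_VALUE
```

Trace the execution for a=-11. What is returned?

LOAD_FAST_LOAD_FAST a,a → push -11,-11. Stack: [-11, -11]
BINARY_OP & → -11 & -11 = -11. Stack: [-11]
STORE_FAST y → y=-11. Stack: []
LOAD_FAST y → push -11. Stack: [-11]
LOAD_CONST → push 4. Stack: [-11, 4]
BINARY_OP - → -11 - 4 = -15. Stack: [-15]
LOAD_FAST_LOAD_FAST a,y → push -11,-11. Stack: [-15, -11, -11]
BINARY_OP % → -11 % -11 = 0. Stack: [-15, 0]
BINARY_OP + → -15 + 0 = -15. Stack: [-15]
STORE_FAST q → q=-15. Stack: []
LOAD_FAST_LOAD_FAST a,q → push -11,-15. Stack: [-11, -15]
BINARY_OP + → -11 + -15 = -26. Stack: [-26]
STORE_FAST q → q=-26. Stack: []
LOAD_FAST a → push -11. Stack: [-11]
LOAD_CONST → push 3. Stack: [-11, 3]
BINARY_OP - → -11 - 3 = -14. Stack: [-14]
LOAD_CONST → push 1. Stack: [-14, 1]
BINARY_OP & → -14 & 1 = 0. Stack: [0]
STORE_FAST u → u=0. Stack: []
LOAD_FAST_LOAD_FAST q,y → push -26,-11. Stack: [-26, -11]
BINARY_OP - → -26 - -11 = -15. Stack: [-15]
LOAD_FAST q → push -26. Stack: [-15, -26]
BINARY_OP + → -15 + -26 = -41. Stack: [-41]
STORE_FAST u → u=-41. Stack: []
LOAD_CONST → push 8. Stack: [8]
LOAD_FAST q → push -26. Stack: [8, -26]
BINARY_OP | → 8 | -26 = -18. Stack: [-18]
LOAD_FAST a → push -11. Stack: [-18, -11]
BINARY_OP - → -18 - -11 = -7. Stack: [-7]
STORE_FAST y → y=-7. Stack: []
LOAD_FAST_LOAD_FAST u,q → push -41,-26. Stack: [-41, -26]
BINARY_OP % → -41 % -26 = -15. Stack: [-15]
RETURN_VALUE → return -15.

-15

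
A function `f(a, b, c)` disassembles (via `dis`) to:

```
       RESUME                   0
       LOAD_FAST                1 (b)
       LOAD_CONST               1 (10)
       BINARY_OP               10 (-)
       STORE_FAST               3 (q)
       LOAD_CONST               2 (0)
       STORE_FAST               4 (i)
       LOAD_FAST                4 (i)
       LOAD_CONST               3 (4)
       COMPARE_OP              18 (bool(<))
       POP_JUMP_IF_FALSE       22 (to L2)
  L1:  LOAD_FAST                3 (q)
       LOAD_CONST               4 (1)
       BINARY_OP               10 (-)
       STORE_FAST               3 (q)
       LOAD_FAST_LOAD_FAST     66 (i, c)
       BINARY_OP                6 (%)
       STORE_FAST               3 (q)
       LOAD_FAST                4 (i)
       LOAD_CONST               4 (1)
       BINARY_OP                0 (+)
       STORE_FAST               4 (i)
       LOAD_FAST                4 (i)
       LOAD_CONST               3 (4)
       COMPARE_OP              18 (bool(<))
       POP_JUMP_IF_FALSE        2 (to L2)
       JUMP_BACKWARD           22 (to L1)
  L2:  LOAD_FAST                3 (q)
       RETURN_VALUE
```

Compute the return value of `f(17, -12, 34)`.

3

LOAD_FAST b → push -12
LOAD_CONST → push 10
BINARY_OP - → -12 - 10 = -22
STORE_FAST q → q=-22
LOAD_CONST → push 0
STORE_FAST i → i=0
LOAD_FAST i → push 0
LOAD_CONST → push 4
COMPARE_OP bool(<) → 0 vs 4 = True
POP_JUMP_IF_FALSE → pop True; no jump
LOAD_FAST q → push -22
LOAD_CONST → push 1
BINARY_OP - → -22 - 1 = -23
STORE_FAST q → q=-23
LOAD_FAST_LOAD_FAST i,c → push 0,34
BINARY_OP % → 0 % 34 = 0
STORE_FAST q → q=0
LOAD_FAST i → push 0
LOAD_CONST → push 1
BINARY_OP + → 0 + 1 = 1
STORE_FAST i → i=1
LOAD_FAST i → push 1
LOAD_CONST → push 4
COMPARE_OP bool(<) → 1 vs 4 = True
POP_JUMP_IF_FALSE → pop True; no jump
LOAD_FAST q → push 0
LOAD_CONST → push 1
BINARY_OP - → 0 - 1 = -1
STORE_FAST q → q=-1
LOAD_FAST_LOAD_FAST i,c → push 1,34
BINARY_OP % → 1 % 34 = 1
STORE_FAST q → q=1
LOAD_FAST i → push 1
LOAD_CONST → push 1
BINARY_OP + → 1 + 1 = 2
STORE_FAST i → i=2
LOAD_FAST i → push 2
LOAD_CONST → push 4
COMPARE_OP bool(<) → 2 vs 4 = True
POP_JUMP_IF_FALSE → pop True; no jump
LOAD_FAST q → push 1
LOAD_CONST → push 1
BINARY_OP - → 1 - 1 = 0
STORE_FAST q → q=0
LOAD_FAST_LOAD_FAST i,c → push 2,34
BINARY_OP % → 2 % 34 = 2
STORE_FAST q → q=2
LOAD_FAST i → push 2
LOAD_CONST → push 1
BINARY_OP + → 2 + 1 = 3
STORE_FAST i → i=3
LOAD_FAST i → push 3
LOAD_CONST → push 4
COMPARE_OP bool(<) → 3 vs 4 = True
POP_JUMP_IF_FALSE → pop True; no jump
LOAD_FAST q → push 2
LOAD_CONST → push 1
BINARY_OP - → 2 - 1 = 1
STORE_FAST q → q=1
LOAD_FAST_LOAD_FAST i,c → push 3,34
BINARY_OP % → 3 % 34 = 3
STORE_FAST q → q=3
LOAD_FAST i → push 3
LOAD_CONST → push 1
BINARY_OP + → 3 + 1 = 4
STORE_FAST i → i=4
LOAD_FAST i → push 4
LOAD_CONST → push 4
COMPARE_OP bool(<) → 4 vs 4 = False
POP_JUMP_IF_FALSE → pop False; jump
LOAD_FAST q → push 3
RETURN_VALUE → return 3.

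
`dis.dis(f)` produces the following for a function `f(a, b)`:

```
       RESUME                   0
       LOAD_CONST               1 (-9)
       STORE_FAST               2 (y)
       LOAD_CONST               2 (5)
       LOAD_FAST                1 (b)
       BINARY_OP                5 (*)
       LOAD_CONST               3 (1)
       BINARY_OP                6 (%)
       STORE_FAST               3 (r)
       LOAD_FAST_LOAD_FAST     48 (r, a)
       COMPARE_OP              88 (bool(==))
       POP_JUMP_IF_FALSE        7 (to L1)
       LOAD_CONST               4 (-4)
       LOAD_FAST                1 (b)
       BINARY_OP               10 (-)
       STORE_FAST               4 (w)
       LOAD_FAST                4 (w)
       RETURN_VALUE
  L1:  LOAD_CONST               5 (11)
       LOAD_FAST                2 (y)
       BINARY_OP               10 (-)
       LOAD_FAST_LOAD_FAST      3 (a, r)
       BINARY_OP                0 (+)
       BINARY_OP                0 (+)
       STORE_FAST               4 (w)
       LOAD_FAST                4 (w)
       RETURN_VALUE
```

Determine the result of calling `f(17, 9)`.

37

LOAD_CONST → push -9. Stack: [-9]
STORE_FAST y → y=-9. Stack: []
LOAD_CONST → push 5. Stack: [5]
LOAD_FAST b → push 9. Stack: [5, 9]
BINARY_OP * → 5 * 9 = 45. Stack: [45]
LOAD_CONST → push 1. Stack: [45, 1]
BINARY_OP % → 45 % 1 = 0. Stack: [0]
STORE_FAST r → r=0. Stack: []
LOAD_FAST_LOAD_FAST r,a → push 0,17. Stack: [0, 17]
COMPARE_OP bool(==) → 0 vs 17 = False. Stack: [False]
POP_JUMP_IF_FALSE → pop False; jump. Stack: []
LOAD_CONST → push 11. Stack: [11]
LOAD_FAST y → push -9. Stack: [11, -9]
BINARY_OP - → 11 - -9 = 20. Stack: [20]
LOAD_FAST_LOAD_FAST a,r → push 17,0. Stack: [20, 17, 0]
BINARY_OP + → 17 + 0 = 17. Stack: [20, 17]
BINARY_OP + → 20 + 17 = 37. Stack: [37]
STORE_FAST w → w=37. Stack: []
LOAD_FAST w → push 37. Stack: [37]
RETURN_VALUE → return 37.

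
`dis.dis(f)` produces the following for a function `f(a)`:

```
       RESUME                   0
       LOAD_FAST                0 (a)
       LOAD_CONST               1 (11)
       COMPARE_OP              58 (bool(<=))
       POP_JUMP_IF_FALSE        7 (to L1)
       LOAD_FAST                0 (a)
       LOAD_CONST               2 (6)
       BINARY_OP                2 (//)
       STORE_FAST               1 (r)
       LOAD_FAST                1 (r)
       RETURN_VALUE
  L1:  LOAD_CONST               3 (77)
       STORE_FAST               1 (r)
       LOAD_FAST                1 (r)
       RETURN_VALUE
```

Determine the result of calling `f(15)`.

77

LOAD_FAST a → push 15. Stack: [15]
LOAD_CONST → push 11. Stack: [15, 11]
COMPARE_OP bool(<=) → 15 vs 11 = False. Stack: [False]
POP_JUMP_IF_FALSE → pop False; jump. Stack: []
LOAD_CONST → push 77. Stack: [77]
STORE_FAST r → r=77. Stack: []
LOAD_FAST r → push 77. Stack: [77]
RETURN_VALUE → return 77.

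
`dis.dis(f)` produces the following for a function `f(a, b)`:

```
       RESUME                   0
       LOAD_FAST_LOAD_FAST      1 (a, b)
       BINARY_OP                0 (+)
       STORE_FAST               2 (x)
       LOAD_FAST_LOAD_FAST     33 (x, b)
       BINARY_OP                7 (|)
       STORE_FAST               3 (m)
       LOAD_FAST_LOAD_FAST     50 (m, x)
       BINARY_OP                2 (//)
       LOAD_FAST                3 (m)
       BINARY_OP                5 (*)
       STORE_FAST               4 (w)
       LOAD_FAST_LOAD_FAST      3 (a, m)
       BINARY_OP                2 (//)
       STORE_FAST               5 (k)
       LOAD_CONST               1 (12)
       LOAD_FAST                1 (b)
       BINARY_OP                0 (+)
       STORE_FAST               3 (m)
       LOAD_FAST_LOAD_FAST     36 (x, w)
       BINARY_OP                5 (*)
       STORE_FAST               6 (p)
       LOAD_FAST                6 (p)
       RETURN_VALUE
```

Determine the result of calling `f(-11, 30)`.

LOAD_FAST_LOAD_FAST a,b → push -11,30. Stack: [-11, 30]
BINARY_OP + → -11 + 30 = 19. Stack: [19]
STORE_FAST x → x=19. Stack: []
LOAD_FAST_LOAD_FAST x,b → push 19,30. Stack: [19, 30]
BINARY_OP | → 19 | 30 = 31. Stack: [31]
STORE_FAST m → m=31. Stack: []
LOAD_FAST_LOAD_FAST m,x → push 31,19. Stack: [31, 19]
BINARY_OP // → 31 // 19 = 1. Stack: [1]
LOAD_FAST m → push 31. Stack: [1, 31]
BINARY_OP * → 1 * 31 = 31. Stack: [31]
STORE_FAST w → w=31. Stack: []
LOAD_FAST_LOAD_FAST a,m → push -11,31. Stack: [-11, 31]
BINARY_OP // → -11 // 31 = -1. Stack: [-1]
STORE_FAST k → k=-1. Stack: []
LOAD_CONST → push 12. Stack: [12]
LOAD_FAST b → push 30. Stack: [12, 30]
BINARY_OP + → 12 + 30 = 42. Stack: [42]
STORE_FAST m → m=42. Stack: []
LOAD_FAST_LOAD_FAST x,w → push 19,31. Stack: [19, 31]
BINARY_OP * → 19 * 31 = 589. Stack: [589]
STORE_FAST p → p=589. Stack: []
LOAD_FAST p → push 589. Stack: [589]
RETURN_VALUE → return 589.

589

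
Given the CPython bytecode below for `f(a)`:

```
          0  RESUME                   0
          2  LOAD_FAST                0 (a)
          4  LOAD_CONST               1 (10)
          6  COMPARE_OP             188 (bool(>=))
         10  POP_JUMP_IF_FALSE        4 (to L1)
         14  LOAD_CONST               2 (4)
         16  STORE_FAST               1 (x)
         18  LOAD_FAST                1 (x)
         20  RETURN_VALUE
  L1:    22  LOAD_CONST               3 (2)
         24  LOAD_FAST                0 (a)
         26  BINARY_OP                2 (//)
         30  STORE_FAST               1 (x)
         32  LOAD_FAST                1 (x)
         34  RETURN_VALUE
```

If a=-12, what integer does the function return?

LOAD_FAST a → push -12. Stack: [-12]
LOAD_CONST → push 10. Stack: [-12, 10]
COMPARE_OP bool(>=) → -12 vs 10 = False. Stack: [False]
POP_JUMP_IF_FALSE → pop False; jump. Stack: []
LOAD_CONST → push 2. Stack: [2]
LOAD_FAST a → push -12. Stack: [2, -12]
BINARY_OP // → 2 // -12 = -1. Stack: [-1]
STORE_FAST x → x=-1. Stack: []
LOAD_FAST x → push -1. Stack: [-1]
RETURN_VALUE → return -1.

-1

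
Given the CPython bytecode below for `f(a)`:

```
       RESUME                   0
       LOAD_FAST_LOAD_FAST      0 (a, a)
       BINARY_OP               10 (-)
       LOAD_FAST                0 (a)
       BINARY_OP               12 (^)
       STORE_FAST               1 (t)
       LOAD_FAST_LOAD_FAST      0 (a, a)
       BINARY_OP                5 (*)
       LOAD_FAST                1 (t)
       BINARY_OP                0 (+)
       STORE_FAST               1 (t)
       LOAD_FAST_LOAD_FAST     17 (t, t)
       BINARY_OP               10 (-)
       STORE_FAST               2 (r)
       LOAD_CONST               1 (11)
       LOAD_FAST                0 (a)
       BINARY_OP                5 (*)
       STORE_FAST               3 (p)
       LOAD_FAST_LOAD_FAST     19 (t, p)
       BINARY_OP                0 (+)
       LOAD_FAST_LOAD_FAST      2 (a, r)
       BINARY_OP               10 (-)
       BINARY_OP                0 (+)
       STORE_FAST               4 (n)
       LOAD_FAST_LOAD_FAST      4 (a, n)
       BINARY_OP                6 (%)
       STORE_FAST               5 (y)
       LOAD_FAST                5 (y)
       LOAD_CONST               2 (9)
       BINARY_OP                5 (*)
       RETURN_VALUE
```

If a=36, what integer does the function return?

324

LOAD_FAST_LOAD_FAST a,a → push 36,36. Stack: [36, 36]
BINARY_OP - → 36 - 36 = 0. Stack: [0]
LOAD_FAST a → push 36. Stack: [0, 36]
BINARY_OP ^ → 0 ^ 36 = 36. Stack: [36]
STORE_FAST t → t=36. Stack: []
LOAD_FAST_LOAD_FAST a,a → push 36,36. Stack: [36, 36]
BINARY_OP * → 36 * 36 = 1296. Stack: [1296]
LOAD_FAST t → push 36. Stack: [1296, 36]
BINARY_OP + → 1296 + 36 = 1332. Stack: [1332]
STORE_FAST t → t=1332. Stack: []
LOAD_FAST_LOAD_FAST t,t → push 1332,1332. Stack: [1332, 1332]
BINARY_OP - → 1332 - 1332 = 0. Stack: [0]
STORE_FAST r → r=0. Stack: []
LOAD_CONST → push 11. Stack: [11]
LOAD_FAST a → push 36. Stack: [11, 36]
BINARY_OP * → 11 * 36 = 396. Stack: [396]
STORE_FAST p → p=396. Stack: []
LOAD_FAST_LOAD_FAST t,p → push 1332,396. Stack: [1332, 396]
BINARY_OP + → 1332 + 396 = 1728. Stack: [1728]
LOAD_FAST_LOAD_FAST a,r → push 36,0. Stack: [1728, 36, 0]
BINARY_OP - → 36 - 0 = 36. Stack: [1728, 36]
BINARY_OP + → 1728 + 36 = 1764. Stack: [1764]
STORE_FAST n → n=1764. Stack: []
LOAD_FAST_LOAD_FAST a,n → push 36,1764. Stack: [36, 1764]
BINARY_OP % → 36 % 1764 = 36. Stack: [36]
STORE_FAST y → y=36. Stack: []
LOAD_FAST y → push 36. Stack: [36]
LOAD_CONST → push 9. Stack: [36, 9]
BINARY_OP * → 36 * 9 = 324. Stack: [324]
RETURN_VALUE → return 324.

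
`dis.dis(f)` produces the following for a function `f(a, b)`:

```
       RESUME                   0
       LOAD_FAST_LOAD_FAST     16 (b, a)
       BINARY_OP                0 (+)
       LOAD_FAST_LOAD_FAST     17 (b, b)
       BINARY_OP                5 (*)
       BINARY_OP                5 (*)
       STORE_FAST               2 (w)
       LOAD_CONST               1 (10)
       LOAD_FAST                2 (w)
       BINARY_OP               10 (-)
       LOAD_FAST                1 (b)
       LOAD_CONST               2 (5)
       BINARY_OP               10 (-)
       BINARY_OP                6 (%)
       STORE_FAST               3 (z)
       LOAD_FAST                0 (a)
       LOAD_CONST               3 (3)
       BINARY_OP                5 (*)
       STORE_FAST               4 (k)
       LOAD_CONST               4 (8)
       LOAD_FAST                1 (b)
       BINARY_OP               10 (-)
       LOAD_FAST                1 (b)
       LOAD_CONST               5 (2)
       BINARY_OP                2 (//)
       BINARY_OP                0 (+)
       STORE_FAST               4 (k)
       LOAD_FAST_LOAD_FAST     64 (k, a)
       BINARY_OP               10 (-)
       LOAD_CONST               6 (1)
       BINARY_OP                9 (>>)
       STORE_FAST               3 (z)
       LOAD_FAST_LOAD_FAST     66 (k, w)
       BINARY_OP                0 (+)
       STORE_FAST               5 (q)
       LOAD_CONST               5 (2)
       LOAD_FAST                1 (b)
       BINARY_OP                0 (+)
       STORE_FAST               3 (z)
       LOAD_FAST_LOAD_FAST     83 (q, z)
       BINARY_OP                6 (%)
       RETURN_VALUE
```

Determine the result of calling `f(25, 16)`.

2

LOAD_FAST_LOAD_FAST b,a → push 16,25. Stack: [16, 25]
BINARY_OP + → 16 + 25 = 41. Stack: [41]
LOAD_FAST_LOAD_FAST b,b → push 16,16. Stack: [41, 16, 16]
BINARY_OP * → 16 * 16 = 256. Stack: [41, 256]
BINARY_OP * → 41 * 256 = 10496. Stack: [10496]
STORE_FAST w → w=10496. Stack: []
LOAD_CONST → push 10. Stack: [10]
LOAD_FAST w → push 10496. Stack: [10, 10496]
BINARY_OP - → 10 - 10496 = -10486. Stack: [-10486]
LOAD_FAST b → push 16. Stack: [-10486, 16]
LOAD_CONST → push 5. Stack: [-10486, 16, 5]
BINARY_OP - → 16 - 5 = 11. Stack: [-10486, 11]
BINARY_OP % → -10486 % 11 = 8. Stack: [8]
STORE_FAST z → z=8. Stack: []
LOAD_FAST a → push 25. Stack: [25]
LOAD_CONST → push 3. Stack: [25, 3]
BINARY_OP * → 25 * 3 = 75. Stack: [75]
STORE_FAST k → k=75. Stack: []
LOAD_CONST → push 8. Stack: [8]
LOAD_FAST b → push 16. Stack: [8, 16]
BINARY_OP - → 8 - 16 = -8. Stack: [-8]
LOAD_FAST b → push 16. Stack: [-8, 16]
LOAD_CONST → push 2. Stack: [-8, 16, 2]
BINARY_OP // → 16 // 2 = 8. Stack: [-8, 8]
BINARY_OP + → -8 + 8 = 0. Stack: [0]
STORE_FAST k → k=0. Stack: []
LOAD_FAST_LOAD_FAST k,a → push 0,25. Stack: [0, 25]
BINARY_OP - → 0 - 25 = -25. Stack: [-25]
LOAD_CONST → push 1. Stack: [-25, 1]
BINARY_OP >> → -25 >> 1 = -13. Stack: [-13]
STORE_FAST z → z=-13. Stack: []
LOAD_FAST_LOAD_FAST k,w → push 0,10496. Stack: [0, 10496]
BINARY_OP + → 0 + 10496 = 10496. Stack: [10496]
STORE_FAST q → q=10496. Stack: []
LOAD_CONST → push 2. Stack: [2]
LOAD_FAST b → push 16. Stack: [2, 16]
BINARY_OP + → 2 + 16 = 18. Stack: [18]
STORE_FAST z → z=18. Stack: []
LOAD_FAST_LOAD_FAST q,z → push 10496,18. Stack: [10496, 18]
BINARY_OP % → 10496 % 18 = 2. Stack: [2]
RETURN_VALUE → return 2.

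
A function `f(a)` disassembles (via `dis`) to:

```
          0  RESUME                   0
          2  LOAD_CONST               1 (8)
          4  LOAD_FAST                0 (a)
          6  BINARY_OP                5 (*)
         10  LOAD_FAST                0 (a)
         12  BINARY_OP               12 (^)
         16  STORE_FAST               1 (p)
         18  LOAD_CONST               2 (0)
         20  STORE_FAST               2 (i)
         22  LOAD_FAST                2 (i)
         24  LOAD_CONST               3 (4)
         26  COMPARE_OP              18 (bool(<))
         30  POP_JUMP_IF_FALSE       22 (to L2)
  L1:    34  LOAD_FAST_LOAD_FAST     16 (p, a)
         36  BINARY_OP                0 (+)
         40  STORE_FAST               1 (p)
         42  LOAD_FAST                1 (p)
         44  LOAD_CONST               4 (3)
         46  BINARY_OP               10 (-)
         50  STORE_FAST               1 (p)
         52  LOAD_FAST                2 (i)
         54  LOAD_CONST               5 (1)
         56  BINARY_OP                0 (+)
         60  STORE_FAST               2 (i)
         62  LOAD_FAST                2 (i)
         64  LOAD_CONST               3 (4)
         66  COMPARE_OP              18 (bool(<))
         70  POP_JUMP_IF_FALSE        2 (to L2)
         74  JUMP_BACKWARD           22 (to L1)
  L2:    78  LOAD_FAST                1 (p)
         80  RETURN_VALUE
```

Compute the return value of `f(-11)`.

37

LOAD_CONST → push 8
LOAD_FAST a → push -11
BINARY_OP * → 8 * -11 = -88
LOAD_FAST a → push -11
BINARY_OP ^ → -88 ^ -11 = 93
STORE_FAST p → p=93
LOAD_CONST → push 0
STORE_FAST i → i=0
LOAD_FAST i → push 0
LOAD_CONST → push 4
COMPARE_OP bool(<) → 0 vs 4 = True
POP_JUMP_IF_FALSE → pop True; no jump
LOAD_FAST_LOAD_FAST p,a → push 93,-11
BINARY_OP + → 93 + -11 = 82
STORE_FAST p → p=82
LOAD_FAST p → push 82
LOAD_CONST → push 3
BINARY_OP - → 82 - 3 = 79
STORE_FAST p → p=79
LOAD_FAST i → push 0
LOAD_CONST → push 1
BINARY_OP + → 0 + 1 = 1
STORE_FAST i → i=1
LOAD_FAST i → push 1
LOAD_CONST → push 4
COMPARE_OP bool(<) → 1 vs 4 = True
POP_JUMP_IF_FALSE → pop True; no jump
LOAD_FAST_LOAD_FAST p,a → push 79,-11
BINARY_OP + → 79 + -11 = 68
STORE_FAST p → p=68
LOAD_FAST p → push 68
LOAD_CONST → push 3
BINARY_OP - → 68 - 3 = 65
STORE_FAST p → p=65
LOAD_FAST i → push 1
LOAD_CONST → push 1
BINARY_OP + → 1 + 1 = 2
STORE_FAST i → i=2
LOAD_FAST i → push 2
LOAD_CONST → push 4
COMPARE_OP bool(<) → 2 vs 4 = True
POP_JUMP_IF_FALSE → pop True; no jump
LOAD_FAST_LOAD_FAST p,a → push 65,-11
BINARY_OP + → 65 + -11 = 54
STORE_FAST p → p=54
LOAD_FAST p → push 54
LOAD_CONST → push 3
BINARY_OP - → 54 - 3 = 51
STORE_FAST p → p=51
LOAD_FAST i → push 2
LOAD_CONST → push 1
BINARY_OP + → 2 + 1 = 3
STORE_FAST i → i=3
LOAD_FAST i → push 3
LOAD_CONST → push 4
COMPARE_OP bool(<) → 3 vs 4 = True
POP_JUMP_IF_FALSE → pop True; no jump
LOAD_FAST_LOAD_FAST p,a → push 51,-11
BINARY_OP + → 51 + -11 = 40
STORE_FAST p → p=40
LOAD_FAST p → push 40
LOAD_CONST → push 3
BINARY_OP - → 40 - 3 = 37
STORE_FAST p → p=37
LOAD_FAST i → push 3
LOAD_CONST → push 1
BINARY_OP + → 3 + 1 = 4
STORE_FAST i → i=4
LOAD_FAST i → push 4
LOAD_CONST → push 4
COMPARE_OP bool(<) → 4 vs 4 = False
POP_JUMP_IF_FALSE → pop False; jump
LOAD_FAST p → push 37
RETURN_VALUE → return 37.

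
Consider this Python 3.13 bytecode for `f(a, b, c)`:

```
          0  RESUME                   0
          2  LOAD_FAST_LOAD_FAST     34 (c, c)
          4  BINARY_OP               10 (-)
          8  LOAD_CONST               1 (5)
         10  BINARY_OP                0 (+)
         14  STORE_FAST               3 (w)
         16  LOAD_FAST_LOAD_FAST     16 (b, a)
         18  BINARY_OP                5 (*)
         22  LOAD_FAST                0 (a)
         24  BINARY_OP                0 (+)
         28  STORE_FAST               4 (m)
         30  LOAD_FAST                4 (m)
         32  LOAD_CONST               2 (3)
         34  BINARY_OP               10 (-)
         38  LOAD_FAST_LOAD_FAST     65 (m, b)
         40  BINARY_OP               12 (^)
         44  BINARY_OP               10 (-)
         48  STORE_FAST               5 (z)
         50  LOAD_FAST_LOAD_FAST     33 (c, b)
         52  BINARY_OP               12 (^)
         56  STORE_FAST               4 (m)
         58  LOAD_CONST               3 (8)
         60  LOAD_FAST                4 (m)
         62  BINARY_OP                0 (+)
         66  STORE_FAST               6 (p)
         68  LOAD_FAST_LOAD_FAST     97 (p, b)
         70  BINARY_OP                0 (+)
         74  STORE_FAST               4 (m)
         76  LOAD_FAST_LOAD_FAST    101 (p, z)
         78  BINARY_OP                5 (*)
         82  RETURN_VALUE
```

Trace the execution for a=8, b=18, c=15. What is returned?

LOAD_FAST_LOAD_FAST c,c → push 15,15. Stack: [15, 15]
BINARY_OP - → 15 - 15 = 0. Stack: [0]
LOAD_CONST → push 5. Stack: [0, 5]
BINARY_OP + → 0 + 5 = 5. Stack: [5]
STORE_FAST w → w=5. Stack: []
LOAD_FAST_LOAD_FAST b,a → push 18,8. Stack: [18, 8]
BINARY_OP * → 18 * 8 = 144. Stack: [144]
LOAD_FAST a → push 8. Stack: [144, 8]
BINARY_OP + → 144 + 8 = 152. Stack: [152]
STORE_FAST m → m=152. Stack: []
LOAD_FAST m → push 152. Stack: [152]
LOAD_CONST → push 3. Stack: [152, 3]
BINARY_OP - → 152 - 3 = 149. Stack: [149]
LOAD_FAST_LOAD_FAST m,b → push 152,18. Stack: [149, 152, 18]
BINARY_OP ^ → 152 ^ 18 = 138. Stack: [149, 138]
BINARY_OP - → 149 - 138 = 11. Stack: [11]
STORE_FAST z → z=11. Stack: []
LOAD_FAST_LOAD_FAST c,b → push 15,18. Stack: [15, 18]
BINARY_OP ^ → 15 ^ 18 = 29. Stack: [29]
STORE_FAST m → m=29. Stack: []
LOAD_CONST → push 8. Stack: [8]
LOAD_FAST m → push 29. Stack: [8, 29]
BINARY_OP + → 8 + 29 = 37. Stack: [37]
STORE_FAST p → p=37. Stack: []
LOAD_FAST_LOAD_FAST p,b → push 37,18. Stack: [37, 18]
BINARY_OP + → 37 + 18 = 55. Stack: [55]
STORE_FAST m → m=55. Stack: []
LOAD_FAST_LOAD_FAST p,z → push 37,11. Stack: [37, 11]
BINARY_OP * → 37 * 11 = 407. Stack: [407]
RETURN_VALUE → return 407.

407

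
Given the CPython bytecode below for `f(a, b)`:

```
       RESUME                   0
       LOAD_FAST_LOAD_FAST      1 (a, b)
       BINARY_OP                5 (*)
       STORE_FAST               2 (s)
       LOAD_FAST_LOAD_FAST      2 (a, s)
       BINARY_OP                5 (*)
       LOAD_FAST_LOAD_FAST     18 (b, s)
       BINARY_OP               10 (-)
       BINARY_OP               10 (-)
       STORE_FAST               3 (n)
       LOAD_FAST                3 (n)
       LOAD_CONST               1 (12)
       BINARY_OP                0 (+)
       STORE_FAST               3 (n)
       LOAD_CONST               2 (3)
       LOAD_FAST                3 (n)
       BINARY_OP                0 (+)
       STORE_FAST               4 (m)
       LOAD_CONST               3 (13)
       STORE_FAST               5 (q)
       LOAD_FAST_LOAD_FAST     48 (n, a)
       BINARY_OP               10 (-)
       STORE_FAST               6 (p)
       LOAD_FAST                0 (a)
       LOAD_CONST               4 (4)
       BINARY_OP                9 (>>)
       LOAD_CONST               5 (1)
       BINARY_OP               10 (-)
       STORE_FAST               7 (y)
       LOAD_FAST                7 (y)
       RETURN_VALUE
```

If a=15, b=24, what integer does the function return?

-1

LOAD_FAST_LOAD_FAST a,b → push 15,24. Stack: [15, 24]
BINARY_OP * → 15 * 24 = 360. Stack: [360]
STORE_FAST s → s=360. Stack: []
LOAD_FAST_LOAD_FAST a,s → push 15,360. Stack: [15, 360]
BINARY_OP * → 15 * 360 = 5400. Stack: [5400]
LOAD_FAST_LOAD_FAST b,s → push 24,360. Stack: [5400, 24, 360]
BINARY_OP - → 24 - 360 = -336. Stack: [5400, -336]
BINARY_OP - → 5400 - -336 = 5736. Stack: [5736]
STORE_FAST n → n=5736. Stack: []
LOAD_FAST n → push 5736. Stack: [5736]
LOAD_CONST → push 12. Stack: [5736, 12]
BINARY_OP + → 5736 + 12 = 5748. Stack: [5748]
STORE_FAST n → n=5748. Stack: []
LOAD_CONST → push 3. Stack: [3]
LOAD_FAST n → push 5748. Stack: [3, 5748]
BINARY_OP + → 3 + 5748 = 5751. Stack: [5751]
STORE_FAST m → m=5751. Stack: []
LOAD_CONST → push 13. Stack: [13]
STORE_FAST q → q=13. Stack: []
LOAD_FAST_LOAD_FAST n,a → push 5748,15. Stack: [5748, 15]
BINARY_OP - → 5748 - 15 = 5733. Stack: [5733]
STORE_FAST p → p=5733. Stack: []
LOAD_FAST a → push 15. Stack: [15]
LOAD_CONST → push 4. Stack: [15, 4]
BINARY_OP >> → 15 >> 4 = 0. Stack: [0]
LOAD_CONST → push 1. Stack: [0, 1]
BINARY_OP - → 0 - 1 = -1. Stack: [-1]
STORE_FAST y → y=-1. Stack: []
LOAD_FAST y → push -1. Stack: [-1]
RETURN_VALUE → return -1.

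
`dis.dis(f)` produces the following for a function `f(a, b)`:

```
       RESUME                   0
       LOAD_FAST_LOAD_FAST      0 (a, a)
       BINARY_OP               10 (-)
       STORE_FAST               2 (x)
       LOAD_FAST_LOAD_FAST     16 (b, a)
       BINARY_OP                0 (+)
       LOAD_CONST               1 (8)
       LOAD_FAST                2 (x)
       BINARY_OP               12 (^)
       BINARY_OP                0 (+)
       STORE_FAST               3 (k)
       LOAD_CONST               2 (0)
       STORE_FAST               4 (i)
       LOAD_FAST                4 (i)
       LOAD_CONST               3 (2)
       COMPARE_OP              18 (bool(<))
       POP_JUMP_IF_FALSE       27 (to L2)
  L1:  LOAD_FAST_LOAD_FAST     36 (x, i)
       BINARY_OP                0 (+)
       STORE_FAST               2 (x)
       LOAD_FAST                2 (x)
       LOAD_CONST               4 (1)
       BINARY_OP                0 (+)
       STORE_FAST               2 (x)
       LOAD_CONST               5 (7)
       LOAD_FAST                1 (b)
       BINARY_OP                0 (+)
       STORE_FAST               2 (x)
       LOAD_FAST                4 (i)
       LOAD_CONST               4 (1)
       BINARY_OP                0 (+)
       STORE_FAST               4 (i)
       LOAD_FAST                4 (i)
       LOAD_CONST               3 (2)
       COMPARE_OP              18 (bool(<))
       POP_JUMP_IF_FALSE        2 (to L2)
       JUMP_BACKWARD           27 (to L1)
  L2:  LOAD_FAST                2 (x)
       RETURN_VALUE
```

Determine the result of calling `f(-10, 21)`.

LOAD_FAST_LOAD_FAST a,a → push -10,-10. Stack: [-10, -10]
BINARY_OP - → -10 - -10 = 0. Stack: [0]
STORE_FAST x → x=0. Stack: []
LOAD_FAST_LOAD_FAST b,a → push 21,-10. Stack: [21, -10]
BINARY_OP + → 21 + -10 = 11. Stack: [11]
LOAD_CONST → push 8. Stack: [11, 8]
LOAD_FAST x → push 0. Stack: [11, 8, 0]
BINARY_OP ^ → 8 ^ 0 = 8. Stack: [11, 8]
BINARY_OP + → 11 + 8 = 19. Stack: [19]
STORE_FAST k → k=19. Stack: []
LOAD_CONST → push 0. Stack: [0]
STORE_FAST i → i=0. Stack: []
LOAD_FAST i → push 0. Stack: [0]
LOAD_CONST → push 2. Stack: [0, 2]
COMPARE_OP bool(<) → 0 vs 2 = True. Stack: [True]
POP_JUMP_IF_FALSE → pop True; no jump. Stack: []
LOAD_FAST_LOAD_FAST x,i → push 0,0. Stack: [0, 0]
BINARY_OP + → 0 + 0 = 0. Stack: [0]
STORE_FAST x → x=0. Stack: []
LOAD_FAST x → push 0. Stack: [0]
LOAD_CONST → push 1. Stack: [0, 1]
BINARY_OP + → 0 + 1 = 1. Stack: [1]
STORE_FAST x → x=1. Stack: []
LOAD_CONST → push 7. Stack: [7]
LOAD_FAST b → push 21. Stack: [7, 21]
BINARY_OP + → 7 + 21 = 28. Stack: [28]
STORE_FAST x → x=28. Stack: []
LOAD_FAST i → push 0. Stack: [0]
LOAD_CONST → push 1. Stack: [0, 1]
BINARY_OP + → 0 + 1 = 1. Stack: [1]
STORE_FAST i → i=1. Stack: []
LOAD_FAST i → push 1. Stack: [1]
LOAD_CONST → push 2. Stack: [1, 2]
COMPARE_OP bool(<) → 1 vs 2 = True. Stack: [True]
POP_JUMP_IF_FALSE → pop True; no jump. Stack: []
LOAD_FAST_LOAD_FAST x,i → push 28,1. Stack: [28, 1]
BINARY_OP + → 28 + 1 = 29. Stack: [29]
STORE_FAST x → x=29. Stack: []
LOAD_FAST x → push 29. Stack: [29]
LOAD_CONST → push 1. Stack: [29, 1]
BINARY_OP + → 29 + 1 = 30. Stack: [30]
STORE_FAST x → x=30. Stack: []
LOAD_CONST → push 7. Stack: [7]
LOAD_FAST b → push 21. Stack: [7, 21]
BINARY_OP + → 7 + 21 = 28. Stack: [28]
STORE_FAST x → x=28. Stack: []
LOAD_FAST i → push 1. Stack: [1]
LOAD_CONST → push 1. Stack: [1, 1]
BINARY_OP + → 1 + 1 = 2. Stack: [2]
STORE_FAST i → i=2. Stack: []
LOAD_FAST i → push 2. Stack: [2]
LOAD_CONST → push 2. Stack: [2, 2]
COMPARE_OP bool(<) → 2 vs 2 = False. Stack: [False]
POP_JUMP_IF_FALSE → pop False; jump. Stack: []
LOAD_FAST x → push 28. Stack: [28]
RETURN_VALUE → return 28.

28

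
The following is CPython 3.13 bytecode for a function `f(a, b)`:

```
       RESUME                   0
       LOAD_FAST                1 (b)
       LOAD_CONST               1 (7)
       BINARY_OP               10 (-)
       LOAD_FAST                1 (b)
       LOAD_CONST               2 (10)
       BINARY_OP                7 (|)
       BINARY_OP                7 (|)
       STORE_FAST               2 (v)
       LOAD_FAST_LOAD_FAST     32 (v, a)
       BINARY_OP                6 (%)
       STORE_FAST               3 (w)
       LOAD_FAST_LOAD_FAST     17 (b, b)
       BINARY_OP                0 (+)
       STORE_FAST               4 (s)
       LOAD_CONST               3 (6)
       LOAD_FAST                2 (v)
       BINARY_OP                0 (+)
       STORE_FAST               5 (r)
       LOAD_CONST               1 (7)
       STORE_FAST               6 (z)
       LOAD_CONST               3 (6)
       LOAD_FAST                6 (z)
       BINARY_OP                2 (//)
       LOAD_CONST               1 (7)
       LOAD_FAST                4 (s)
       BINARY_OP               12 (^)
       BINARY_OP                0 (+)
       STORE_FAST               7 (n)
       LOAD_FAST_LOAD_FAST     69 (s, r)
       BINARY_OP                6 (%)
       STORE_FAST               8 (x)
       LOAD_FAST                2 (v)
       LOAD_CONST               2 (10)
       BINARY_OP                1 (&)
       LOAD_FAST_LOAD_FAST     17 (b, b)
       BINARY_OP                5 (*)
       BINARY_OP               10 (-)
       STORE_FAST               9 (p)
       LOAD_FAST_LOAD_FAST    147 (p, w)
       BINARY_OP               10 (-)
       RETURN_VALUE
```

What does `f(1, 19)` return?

LOAD_FAST b → push 19. Stack: [19]
LOAD_CONST → push 7. Stack: [19, 7]
BINARY_OP - → 19 - 7 = 12. Stack: [12]
LOAD_FAST b → push 19. Stack: [12, 19]
LOAD_CONST → push 10. Stack: [12, 19, 10]
BINARY_OP | → 19 | 10 = 27. Stack: [12, 27]
BINARY_OP | → 12 | 27 = 31. Stack: [31]
STORE_FAST v → v=31. Stack: []
LOAD_FAST_LOAD_FAST v,a → push 31,1. Stack: [31, 1]
BINARY_OP % → 31 % 1 = 0. Stack: [0]
STORE_FAST w → w=0. Stack: []
LOAD_FAST_LOAD_FAST b,b → push 19,19. Stack: [19, 19]
BINARY_OP + → 19 + 19 = 38. Stack: [38]
STORE_FAST s → s=38. Stack: []
LOAD_CONST → push 6. Stack: [6]
LOAD_FAST v → push 31. Stack: [6, 31]
BINARY_OP + → 6 + 31 = 37. Stack: [37]
STORE_FAST r → r=37. Stack: []
LOAD_CONST → push 7. Stack: [7]
STORE_FAST z → z=7. Stack: []
LOAD_CONST → push 6. Stack: [6]
LOAD_FAST z → push 7. Stack: [6, 7]
BINARY_OP // → 6 // 7 = 0. Stack: [0]
LOAD_CONST → push 7. Stack: [0, 7]
LOAD_FAST s → push 38. Stack: [0, 7, 38]
BINARY_OP ^ → 7 ^ 38 = 33. Stack: [0, 33]
BINARY_OP + → 0 + 33 = 33. Stack: [33]
STORE_FAST n → n=33. Stack: []
LOAD_FAST_LOAD_FAST s,r → push 38,37. Stack: [38, 37]
BINARY_OP % → 38 % 37 = 1. Stack: [1]
STORE_FAST x → x=1. Stack: []
LOAD_FAST v → push 31. Stack: [31]
LOAD_CONST → push 10. Stack: [31, 10]
BINARY_OP & → 31 & 10 = 10. Stack: [10]
LOAD_FAST_LOAD_FAST b,b → push 19,19. Stack: [10, 19, 19]
BINARY_OP * → 19 * 19 = 361. Stack: [10, 361]
BINARY_OP - → 10 - 361 = -351. Stack: [-351]
STORE_FAST p → p=-351. Stack: []
LOAD_FAST_LOAD_FAST p,w → push -351,0. Stack: [-351, 0]
BINARY_OP - → -351 - 0 = -351. Stack: [-351]
RETURN_VALUE → return -351.

-351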